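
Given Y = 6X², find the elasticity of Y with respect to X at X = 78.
Elasticity = 2

Elasticity = (dY/dX) · (X/Y)

dY/dX = 12·X
At X = 78: dY/dX = 936, Y = 36504

Elasticity = 936 · (78 / 36504) = 2

Interpretation: for a small percentage change in X, the percentage change in Y is approximately 2.00 times as large.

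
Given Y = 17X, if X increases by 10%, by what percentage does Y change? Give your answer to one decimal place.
10.0%

For Y = 17X:
If X → X(1 + 0.1)
Then Y → Y · (1 + 0.1)^1
     = Y · 1.1000

Percentage change = ((1 + 0.1)^1 − 1) × 100% = 10.0%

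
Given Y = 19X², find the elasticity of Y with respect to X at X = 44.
Elasticity = 2

Elasticity = (dY/dX) · (X/Y)

dY/dX = 38·X
At X = 44: dY/dX = 1672, Y = 36784

Elasticity = 1672 · (44 / 36784) = 2

Interpretation: for a small percentage change in X, the percentage change in Y is approximately 2.00 times as large.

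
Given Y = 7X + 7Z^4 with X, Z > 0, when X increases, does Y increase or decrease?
Y increases

Taking the partial derivative:
∂Y/∂X = 7

∂Y/∂X = 7 > 0 (assuming positive values)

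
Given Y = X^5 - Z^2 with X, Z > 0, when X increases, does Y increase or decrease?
Y increases

Taking the partial derivative:
∂Y/∂X = 5X^4

∂Y/∂X = 5X^4 > 0 (assuming positive values)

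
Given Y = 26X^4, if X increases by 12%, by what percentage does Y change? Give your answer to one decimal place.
57.4%

For Y = 26X^4:
If X → X(1 + 0.12)
Then Y → Y · (1 + 0.12)^4
     ≈ Y · 1.5735

Percentage change = ((1 + 0.12)^4 − 1) × 100% ≈ 57.4%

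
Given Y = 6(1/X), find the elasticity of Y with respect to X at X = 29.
Elasticity = -1

Elasticity = (dY/dX) · (X/Y)

dY/dX = -6/X²
At X = 29: dY/dX = -6/841, Y = 6/29

Elasticity = (-6/841) · (29 / (6/29)) = -1

Interpretation: for a small percentage change in X, the percentage change in Y is approximately -1.00 times as large.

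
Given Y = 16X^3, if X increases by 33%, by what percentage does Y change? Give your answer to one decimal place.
135.3%

For Y = 16X^3:
If X → X(1 + 0.33)
Then Y → Y · (1 + 0.33)^3
     ≈ Y · 2.3526

Percentage change = ((1 + 0.33)^3 − 1) × 100% ≈ 135.3%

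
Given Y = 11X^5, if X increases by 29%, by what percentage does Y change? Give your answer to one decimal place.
257.2%

For Y = 11X^5:
If X → X(1 + 0.29)
Then Y → Y · (1 + 0.29)^5
     ≈ Y · 3.5723

Percentage change = ((1 + 0.29)^5 − 1) × 100% ≈ 257.2%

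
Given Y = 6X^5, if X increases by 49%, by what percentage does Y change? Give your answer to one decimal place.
634.4%

For Y = 6X^5:
If X → X(1 + 0.49)
Then Y → Y · (1 + 0.49)^5
     ≈ Y · 7.3440

Percentage change = ((1 + 0.49)^5 − 1) × 100% ≈ 634.4%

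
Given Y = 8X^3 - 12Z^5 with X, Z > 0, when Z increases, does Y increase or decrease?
Y decreases

Taking the partial derivative:
∂Y/∂Z = -60Z^4

∂Y/∂Z = -60Z^4 < 0 (assuming positive values)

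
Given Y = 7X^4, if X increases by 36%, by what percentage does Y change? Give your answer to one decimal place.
242.1%

For Y = 7X^4:
If X → X(1 + 0.36)
Then Y → Y · (1 + 0.36)^4
     ≈ Y · 3.4210

Percentage change = ((1 + 0.36)^4 − 1) × 100% ≈ 242.1%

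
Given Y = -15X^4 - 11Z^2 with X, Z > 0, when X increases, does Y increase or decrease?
Y decreases

Taking the partial derivative:
∂Y/∂X = -60X^3

∂Y/∂X = -60X^3 < 0 (assuming positive values)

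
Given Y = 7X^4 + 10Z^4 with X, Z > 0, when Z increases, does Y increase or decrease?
Y increases

Taking the partial derivative:
∂Y/∂Z = 40Z^3

∂Y/∂Z = 40Z^3 > 0 (assuming positive values)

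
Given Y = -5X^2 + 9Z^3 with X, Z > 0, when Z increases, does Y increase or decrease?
Y increases

Taking the partial derivative:
∂Y/∂Z = 27Z^2

∂Y/∂Z = 27Z^2 > 0 (assuming positive values)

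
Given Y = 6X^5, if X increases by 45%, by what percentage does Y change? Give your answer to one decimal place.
541.0%

For Y = 6X^5:
If X → X(1 + 0.45)
Then Y → Y · (1 + 0.45)^5
     ≈ Y · 6.4097

Percentage change = ((1 + 0.45)^5 − 1) × 100% ≈ 541.0%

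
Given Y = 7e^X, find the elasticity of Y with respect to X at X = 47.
Elasticity = 47

Elasticity = (dY/dX) · (X/Y)

dY/dX = 7·e^X
At X = 47: dY/dX = 7·e^47, Y = 7·e^47

Elasticity = (7·e^47) · (47 / (7·e^47)) = 47

Interpretation: for a small percentage change in X, the percentage change in Y is approximately 47.00 times as large.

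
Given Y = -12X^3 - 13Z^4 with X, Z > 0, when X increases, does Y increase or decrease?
Y decreases

Taking the partial derivative:
∂Y/∂X = -36X^2

∂Y/∂X = -36X^2 < 0 (assuming positive values)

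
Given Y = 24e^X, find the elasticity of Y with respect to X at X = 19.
Elasticity = 19

Elasticity = (dY/dX) · (X/Y)

dY/dX = 24·e^X
At X = 19: dY/dX = 24·e^19, Y = 24·e^19

Elasticity = (24·e^19) · (19 / (24·e^19)) = 19

Interpretation: for a small percentage change in X, the percentage change in Y is approximately 19.00 times as large.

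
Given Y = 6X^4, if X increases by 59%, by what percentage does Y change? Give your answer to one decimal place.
539.1%

For Y = 6X^4:
If X → X(1 + 0.59)
Then Y → Y · (1 + 0.59)^4
     ≈ Y · 6.3913

Percentage change = ((1 + 0.59)^4 − 1) × 100% ≈ 539.1%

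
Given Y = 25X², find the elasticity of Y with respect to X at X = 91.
Elasticity = 2

Elasticity = (dY/dX) · (X/Y)

dY/dX = 50·X
At X = 91: dY/dX = 4550, Y = 207025

Elasticity = 4550 · (91 / 207025) = 2

Interpretation: for a small percentage change in X, the percentage change in Y is approximately 2.00 times as large.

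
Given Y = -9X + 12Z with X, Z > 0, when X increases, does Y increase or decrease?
Y decreases

Taking the partial derivative:
∂Y/∂X = -9

∂Y/∂X = -9 < 0 (assuming positive values)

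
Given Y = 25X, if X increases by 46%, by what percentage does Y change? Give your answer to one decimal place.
46.0%

For Y = 25X:
If X → X(1 + 0.46)
Then Y → Y · (1 + 0.46)^1
     = Y · 1.4600

Percentage change = ((1 + 0.46)^1 − 1) × 100% = 46.0%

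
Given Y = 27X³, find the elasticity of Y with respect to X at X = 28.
Elasticity = 3

Elasticity = (dY/dX) · (X/Y)

dY/dX = 81·X²
At X = 28: dY/dX = 63504, Y = 592704

Elasticity = 63504 · (28 / 592704) = 3

Interpretation: for a small percentage change in X, the percentage change in Y is approximately 3.00 times as large.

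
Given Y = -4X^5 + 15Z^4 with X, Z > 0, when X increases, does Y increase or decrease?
Y decreases

Taking the partial derivative:
∂Y/∂X = -20X^4

∂Y/∂X = -20X^4 < 0 (assuming positive values)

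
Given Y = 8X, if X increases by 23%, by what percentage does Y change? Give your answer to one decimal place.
23.0%

For Y = 8X:
If X → X(1 + 0.23)
Then Y → Y · (1 + 0.23)^1
     = Y · 1.2300

Percentage change = ((1 + 0.23)^1 − 1) × 100% = 23.0%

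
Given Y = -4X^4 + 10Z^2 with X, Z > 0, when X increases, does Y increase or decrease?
Y decreases

Taking the partial derivative:
∂Y/∂X = -16X^3

∂Y/∂X = -16X^3 < 0 (assuming positive values)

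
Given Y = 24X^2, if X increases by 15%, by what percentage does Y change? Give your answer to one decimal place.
32.3%

For Y = 24X^2:
If X → X(1 + 0.15)
Then Y → Y · (1 + 0.15)^2
     = Y · 1.3225

Percentage change = ((1 + 0.15)^2 − 1) × 100% ≈ 32.3%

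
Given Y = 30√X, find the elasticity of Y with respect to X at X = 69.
Elasticity = 1/2

Elasticity = (dY/dX) · (X/Y)

dY/dX = 15/√X
At X = 69: dY/dX = 5·√69/23, Y = 30·√69

Elasticity = (5·√69/23) · (69 / (30·√69)) = 1/2

Interpretation: for a small percentage change in X, the percentage change in Y is approximately 0.50 times as large.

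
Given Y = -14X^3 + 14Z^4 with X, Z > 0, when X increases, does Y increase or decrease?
Y decreases

Taking the partial derivative:
∂Y/∂X = -42X^2

∂Y/∂X = -42X^2 < 0 (assuming positive values)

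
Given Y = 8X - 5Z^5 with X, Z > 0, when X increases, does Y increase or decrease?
Y increases

Taking the partial derivative:
∂Y/∂X = 8

∂Y/∂X = 8 > 0 (assuming positive values)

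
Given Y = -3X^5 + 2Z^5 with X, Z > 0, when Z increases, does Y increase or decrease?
Y increases

Taking the partial derivative:
∂Y/∂Z = 10Z^4

∂Y/∂Z = 10Z^4 > 0 (assuming positive values)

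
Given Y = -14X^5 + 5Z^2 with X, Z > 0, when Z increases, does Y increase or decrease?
Y increases

Taking the partial derivative:
∂Y/∂Z = 10Z

∂Y/∂Z = 10Z > 0 (assuming positive values)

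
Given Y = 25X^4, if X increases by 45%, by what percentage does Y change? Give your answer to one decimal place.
342.1%

For Y = 25X^4:
If X → X(1 + 0.45)
Then Y → Y · (1 + 0.45)^4
     ≈ Y · 4.4205

Percentage change = ((1 + 0.45)^4 − 1) × 100% ≈ 342.1%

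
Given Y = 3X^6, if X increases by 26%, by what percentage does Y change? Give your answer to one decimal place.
300.2%

For Y = 3X^6:
If X → X(1 + 0.26)
Then Y → Y · (1 + 0.26)^6
     ≈ Y · 4.0015

Percentage change = ((1 + 0.26)^6 − 1) × 100% ≈ 300.2%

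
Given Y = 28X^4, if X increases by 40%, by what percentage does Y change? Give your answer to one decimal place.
284.2%

For Y = 28X^4:
If X → X(1 + 0.4)
Then Y → Y · (1 + 0.4)^4
     = Y · 3.8416

Percentage change = ((1 + 0.4)^4 − 1) × 100% ≈ 284.2%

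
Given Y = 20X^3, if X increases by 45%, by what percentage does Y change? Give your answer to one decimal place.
204.9%

For Y = 20X^3:
If X → X(1 + 0.45)
Then Y → Y · (1 + 0.45)^3
     ≈ Y · 3.0486

Percentage change = ((1 + 0.45)^3 − 1) × 100% ≈ 204.9%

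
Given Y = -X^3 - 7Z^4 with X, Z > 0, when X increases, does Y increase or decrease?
Y decreases

Taking the partial derivative:
∂Y/∂X = -3X^2

∂Y/∂X = -3X^2 < 0 (assuming positive values)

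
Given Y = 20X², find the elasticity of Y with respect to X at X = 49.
Elasticity = 2

Elasticity = (dY/dX) · (X/Y)

dY/dX = 40·X
At X = 49: dY/dX = 1960, Y = 48020

Elasticity = 1960 · (49 / 48020) = 2

Interpretation: for a small percentage change in X, the percentage change in Y is approximately 2.00 times as large.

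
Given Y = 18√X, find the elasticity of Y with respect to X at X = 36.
Elasticity = 1/2

Elasticity = (dY/dX) · (X/Y)

dY/dX = 9/√X
At X = 36: dY/dX = 3/2, Y = 108

Elasticity = (3/2) · (36 / 108) = 1/2

Interpretation: for a small percentage change in X, the percentage change in Y is approximately 0.50 times as large.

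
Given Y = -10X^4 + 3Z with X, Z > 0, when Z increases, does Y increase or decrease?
Y increases

Taking the partial derivative:
∂Y/∂Z = 3

∂Y/∂Z = 3 > 0 (assuming positive values)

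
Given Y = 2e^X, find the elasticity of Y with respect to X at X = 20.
Elasticity = 20

Elasticity = (dY/dX) · (X/Y)

dY/dX = 2·e^X
At X = 20: dY/dX = 2·e^20, Y = 2·e^20

Elasticity = (2·e^20) · (20 / (2·e^20)) = 20

Interpretation: for a small percentage change in X, the percentage change in Y is approximately 20.00 times as large.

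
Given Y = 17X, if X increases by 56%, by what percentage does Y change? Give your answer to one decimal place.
56.0%

For Y = 17X:
If X → X(1 + 0.56)
Then Y → Y · (1 + 0.56)^1
     = Y · 1.5600

Percentage change = ((1 + 0.56)^1 − 1) × 100% = 56.0%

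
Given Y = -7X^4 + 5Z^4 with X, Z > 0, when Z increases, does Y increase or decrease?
Y increases

Taking the partial derivative:
∂Y/∂Z = 20Z^3

∂Y/∂Z = 20Z^3 > 0 (assuming positive values)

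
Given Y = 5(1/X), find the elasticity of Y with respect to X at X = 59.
Elasticity = -1

Elasticity = (dY/dX) · (X/Y)

dY/dX = -5/X²
At X = 59: dY/dX = -5/3481, Y = 5/59

Elasticity = (-5/3481) · (59 / (5/59)) = -1

Interpretation: for a small percentage change in X, the percentage change in Y is approximately -1.00 times as large.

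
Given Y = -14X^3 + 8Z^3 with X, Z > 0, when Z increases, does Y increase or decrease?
Y increases

Taking the partial derivative:
∂Y/∂Z = 24Z^2

∂Y/∂Z = 24Z^2 > 0 (assuming positive values)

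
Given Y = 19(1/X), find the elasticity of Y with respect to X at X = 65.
Elasticity = -1

Elasticity = (dY/dX) · (X/Y)

dY/dX = -19/X²
At X = 65: dY/dX = -19/4225, Y = 19/65

Elasticity = (-19/4225) · (65 / (19/65)) = -1

Interpretation: for a small percentage change in X, the percentage change in Y is approximately -1.00 times as large.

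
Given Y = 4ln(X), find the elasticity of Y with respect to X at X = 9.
Elasticity = 1/ln(9) ≈ 0.4551

Elasticity = (dY/dX) · (X/Y)

dY/dX = 4/X
At X = 9: dY/dX = 4/9, Y = 4·ln(9)

Elasticity = (4/9) · (9 / (4·ln(9))) = 1/ln(9) ≈ 0.4551

Interpretation: for a small percentage change in X, the percentage change in Y is approximately 0.46 times as large.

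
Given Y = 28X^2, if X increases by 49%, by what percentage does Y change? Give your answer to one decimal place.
122.0%

For Y = 28X^2:
If X → X(1 + 0.49)
Then Y → Y · (1 + 0.49)^2
     = Y · 2.2201

Percentage change = ((1 + 0.49)^2 − 1) × 100% ≈ 122.0%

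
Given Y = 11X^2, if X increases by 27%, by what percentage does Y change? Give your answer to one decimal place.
61.3%

For Y = 11X^2:
If X → X(1 + 0.27)
Then Y → Y · (1 + 0.27)^2
     = Y · 1.6129

Percentage change = ((1 + 0.27)^2 − 1) × 100% ≈ 61.3%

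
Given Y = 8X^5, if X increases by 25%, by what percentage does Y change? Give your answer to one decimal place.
205.2%

For Y = 8X^5:
If X → X(1 + 0.25)
Then Y → Y · (1 + 0.25)^5
     ≈ Y · 3.0518

Percentage change = ((1 + 0.25)^5 − 1) × 100% ≈ 205.2%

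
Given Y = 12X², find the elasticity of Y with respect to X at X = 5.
Elasticity = 2

Elasticity = (dY/dX) · (X/Y)

dY/dX = 24·X
At X = 5: dY/dX = 120, Y = 300

Elasticity = 120 · (5 / 300) = 2

Interpretation: for a small percentage change in X, the percentage change in Y is approximately 2.00 times as large.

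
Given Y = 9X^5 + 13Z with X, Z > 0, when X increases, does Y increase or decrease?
Y increases

Taking the partial derivative:
∂Y/∂X = 45X^4

∂Y/∂X = 45X^4 > 0 (assuming positive values)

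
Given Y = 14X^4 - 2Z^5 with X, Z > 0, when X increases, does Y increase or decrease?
Y increases

Taking the partial derivative:
∂Y/∂X = 56X^3

∂Y/∂X = 56X^3 > 0 (assuming positive values)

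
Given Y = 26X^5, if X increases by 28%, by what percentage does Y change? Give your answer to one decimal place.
243.6%

For Y = 26X^5:
If X → X(1 + 0.28)
Then Y → Y · (1 + 0.28)^5
     ≈ Y · 3.4360

Percentage change = ((1 + 0.28)^5 − 1) × 100% ≈ 243.6%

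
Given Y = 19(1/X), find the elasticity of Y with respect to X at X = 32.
Elasticity = -1

Elasticity = (dY/dX) · (X/Y)

dY/dX = -19/X²
At X = 32: dY/dX = -19/1024, Y = 19/32

Elasticity = (-19/1024) · (32 / (19/32)) = -1

Interpretation: for a small percentage change in X, the percentage change in Y is approximately -1.00 times as large.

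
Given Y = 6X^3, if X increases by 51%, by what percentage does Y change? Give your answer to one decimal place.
244.3%

For Y = 6X^3:
If X → X(1 + 0.51)
Then Y → Y · (1 + 0.51)^3
     ≈ Y · 3.4430

Percentage change = ((1 + 0.51)^3 − 1) × 100% ≈ 244.3%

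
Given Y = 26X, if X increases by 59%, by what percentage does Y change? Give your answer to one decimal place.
59.0%

For Y = 26X:
If X → X(1 + 0.59)
Then Y → Y · (1 + 0.59)^1
     = Y · 1.5900

Percentage change = ((1 + 0.59)^1 − 1) × 100% = 59.0%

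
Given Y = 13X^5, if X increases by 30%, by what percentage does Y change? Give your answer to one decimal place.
271.3%

For Y = 13X^5:
If X → X(1 + 0.3)
Then Y → Y · (1 + 0.3)^5
     ≈ Y · 3.7129

Percentage change = ((1 + 0.3)^5 − 1) × 100% ≈ 271.3%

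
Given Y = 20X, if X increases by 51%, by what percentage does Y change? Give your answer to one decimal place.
51.0%

For Y = 20X:
If X → X(1 + 0.51)
Then Y → Y · (1 + 0.51)^1
     = Y · 1.5100

Percentage change = ((1 + 0.51)^1 − 1) × 100% = 51.0%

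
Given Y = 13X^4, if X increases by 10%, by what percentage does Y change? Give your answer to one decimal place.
46.4%

For Y = 13X^4:
If X → X(1 + 0.1)
Then Y → Y · (1 + 0.1)^4
     = Y · 1.4641

Percentage change = ((1 + 0.1)^4 − 1) × 100% ≈ 46.4%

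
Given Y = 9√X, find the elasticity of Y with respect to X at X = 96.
Elasticity = 1/2

Elasticity = (dY/dX) · (X/Y)

dY/dX = 9/(2·√X)
At X = 96: dY/dX = 3·√6/16, Y = 36·√6

Elasticity = (3·√6/16) · (96 / (36·√6)) = 1/2

Interpretation: for a small percentage change in X, the percentage change in Y is approximately 0.50 times as large.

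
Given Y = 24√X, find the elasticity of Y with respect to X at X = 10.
Elasticity = 1/2

Elasticity = (dY/dX) · (X/Y)

dY/dX = 12/√X
At X = 10: dY/dX = 6·√10/5, Y = 24·√10

Elasticity = (6·√10/5) · (10 / (24·√10)) = 1/2

Interpretation: for a small percentage change in X, the percentage change in Y is approximately 0.50 times as large.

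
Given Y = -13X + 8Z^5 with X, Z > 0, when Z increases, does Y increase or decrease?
Y increases

Taking the partial derivative:
∂Y/∂Z = 40Z^4

∂Y/∂Z = 40Z^4 > 0 (assuming positive values)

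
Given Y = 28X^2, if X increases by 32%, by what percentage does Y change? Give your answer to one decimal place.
74.2%

For Y = 28X^2:
If X → X(1 + 0.32)
Then Y → Y · (1 + 0.32)^2
     = Y · 1.7424

Percentage change = ((1 + 0.32)^2 − 1) × 100% ≈ 74.2%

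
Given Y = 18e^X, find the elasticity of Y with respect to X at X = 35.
Elasticity = 35

Elasticity = (dY/dX) · (X/Y)

dY/dX = 18·e^X
At X = 35: dY/dX = 18·e^35, Y = 18·e^35

Elasticity = (18·e^35) · (35 / (18·e^35)) = 35

Interpretation: for a small percentage change in X, the percentage change in Y is approximately 35.00 times as large.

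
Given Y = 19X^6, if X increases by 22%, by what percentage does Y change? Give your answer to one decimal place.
229.7%

For Y = 19X^6:
If X → X(1 + 0.22)
Then Y → Y · (1 + 0.22)^6
     ≈ Y · 3.2973

Percentage change = ((1 + 0.22)^6 − 1) × 100% ≈ 229.7%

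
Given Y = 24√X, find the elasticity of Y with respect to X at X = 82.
Elasticity = 1/2

Elasticity = (dY/dX) · (X/Y)

dY/dX = 12/√X
At X = 82: dY/dX = 6·√82/41, Y = 24·√82

Elasticity = (6·√82/41) · (82 / (24·√82)) = 1/2

Interpretation: for a small percentage change in X, the percentage change in Y is approximately 0.50 times as large.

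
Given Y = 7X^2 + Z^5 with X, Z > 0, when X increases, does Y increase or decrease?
Y increases

Taking the partial derivative:
∂Y/∂X = 14X

∂Y/∂X = 14X > 0 (assuming positive values)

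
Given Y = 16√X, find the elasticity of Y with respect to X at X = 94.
Elasticity = 1/2

Elasticity = (dY/dX) · (X/Y)

dY/dX = 8/√X
At X = 94: dY/dX = 4·√94/47, Y = 16·√94

Elasticity = (4·√94/47) · (94 / (16·√94)) = 1/2

Interpretation: for a small percentage change in X, the percentage change in Y is approximately 0.50 times as large.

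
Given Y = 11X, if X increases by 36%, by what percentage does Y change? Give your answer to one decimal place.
36.0%

For Y = 11X:
If X → X(1 + 0.36)
Then Y → Y · (1 + 0.36)^1
     = Y · 1.3600

Percentage change = ((1 + 0.36)^1 − 1) × 100% = 36.0%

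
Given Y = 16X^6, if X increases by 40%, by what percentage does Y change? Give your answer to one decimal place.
653.0%

For Y = 16X^6:
If X → X(1 + 0.4)
Then Y → Y · (1 + 0.4)^6
     ≈ Y · 7.5295

Percentage change = ((1 + 0.4)^6 − 1) × 100% ≈ 653.0%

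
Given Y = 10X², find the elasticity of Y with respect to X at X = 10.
Elasticity = 2

Elasticity = (dY/dX) · (X/Y)

dY/dX = 20·X
At X = 10: dY/dX = 200, Y = 1000

Elasticity = 200 · (10 / 1000) = 2

Interpretation: for a small percentage change in X, the percentage change in Y is approximately 2.00 times as large.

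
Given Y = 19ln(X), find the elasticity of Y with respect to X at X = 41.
Elasticity = 1/ln(41) ≈ 0.2693

Elasticity = (dY/dX) · (X/Y)

dY/dX = 19/X
At X = 41: dY/dX = 19/41, Y = 19·ln(41)

Elasticity = (19/41) · (41 / (19·ln(41))) = 1/ln(41) ≈ 0.2693

Interpretation: for a small percentage change in X, the percentage change in Y is approximately 0.27 times as large.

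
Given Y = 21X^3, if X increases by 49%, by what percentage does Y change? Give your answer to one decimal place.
230.8%

For Y = 21X^3:
If X → X(1 + 0.49)
Then Y → Y · (1 + 0.49)^3
     ≈ Y · 3.3079

Percentage change = ((1 + 0.49)^3 − 1) × 100% ≈ 230.8%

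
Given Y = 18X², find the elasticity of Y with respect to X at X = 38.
Elasticity = 2

Elasticity = (dY/dX) · (X/Y)

dY/dX = 36·X
At X = 38: dY/dX = 1368, Y = 25992

Elasticity = 1368 · (38 / 25992) = 2

Interpretation: for a small percentage change in X, the percentage change in Y is approximately 2.00 times as large.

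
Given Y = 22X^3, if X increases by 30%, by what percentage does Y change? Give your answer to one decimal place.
119.7%

For Y = 22X^3:
If X → X(1 + 0.3)
Then Y → Y · (1 + 0.3)^3
     = Y · 2.1970

Percentage change = ((1 + 0.3)^3 − 1) × 100% = 119.7%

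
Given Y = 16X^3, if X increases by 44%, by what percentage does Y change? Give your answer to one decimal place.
198.6%

For Y = 16X^3:
If X → X(1 + 0.44)
Then Y → Y · (1 + 0.44)^3
     ≈ Y · 2.9860

Percentage change = ((1 + 0.44)^3 − 1) × 100% ≈ 198.6%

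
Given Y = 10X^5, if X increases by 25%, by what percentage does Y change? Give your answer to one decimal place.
205.2%

For Y = 10X^5:
If X → X(1 + 0.25)
Then Y → Y · (1 + 0.25)^5
     ≈ Y · 3.0518

Percentage change = ((1 + 0.25)^5 − 1) × 100% ≈ 205.2%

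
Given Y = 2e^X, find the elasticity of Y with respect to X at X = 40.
Elasticity = 40

Elasticity = (dY/dX) · (X/Y)

dY/dX = 2·e^X
At X = 40: dY/dX = 2·e^40, Y = 2·e^40

Elasticity = (2·e^40) · (40 / (2·e^40)) = 40

Interpretation: for a small percentage change in X, the percentage change in Y is approximately 40.00 times as large.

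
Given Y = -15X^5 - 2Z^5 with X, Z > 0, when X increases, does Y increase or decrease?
Y decreases

Taking the partial derivative:
∂Y/∂X = -75X^4

∂Y/∂X = -75X^4 < 0 (assuming positive values)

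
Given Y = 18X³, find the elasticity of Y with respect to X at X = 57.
Elasticity = 3

Elasticity = (dY/dX) · (X/Y)

dY/dX = 54·X²
At X = 57: dY/dX = 175446, Y = 3333474

Elasticity = 175446 · (57 / 3333474) = 3

Interpretation: for a small percentage change in X, the percentage change in Y is approximately 3.00 times as large.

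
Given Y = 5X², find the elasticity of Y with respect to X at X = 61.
Elasticity = 2

Elasticity = (dY/dX) · (X/Y)

dY/dX = 10·X
At X = 61: dY/dX = 610, Y = 18605

Elasticity = 610 · (61 / 18605) = 2

Interpretation: for a small percentage change in X, the percentage change in Y is approximately 2.00 times as large.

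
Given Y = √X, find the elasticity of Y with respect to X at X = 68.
Elasticity = 1/2

Elasticity = (dY/dX) · (X/Y)

dY/dX = 1/(2·√X)
At X = 68: dY/dX = √17/68, Y = 2·√17

Elasticity = (√17/68) · (68 / (2·√17)) = 1/2

Interpretation: for a small percentage change in X, the percentage change in Y is approximately 0.50 times as large.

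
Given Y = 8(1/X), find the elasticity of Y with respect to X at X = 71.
Elasticity = -1

Elasticity = (dY/dX) · (X/Y)

dY/dX = -8/X²
At X = 71: dY/dX = -8/5041, Y = 8/71

Elasticity = (-8/5041) · (71 / (8/71)) = -1

Interpretation: for a small percentage change in X, the percentage change in Y is approximately -1.00 times as large.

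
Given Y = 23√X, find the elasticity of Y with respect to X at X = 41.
Elasticity = 1/2

Elasticity = (dY/dX) · (X/Y)

dY/dX = 23/(2·√X)
At X = 41: dY/dX = 23·√41/82, Y = 23·√41

Elasticity = (23·√41/82) · (41 / (23·√41)) = 1/2

Interpretation: for a small percentage change in X, the percentage change in Y is approximately 0.50 times as large.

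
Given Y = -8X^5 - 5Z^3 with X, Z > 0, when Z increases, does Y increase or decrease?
Y decreases

Taking the partial derivative:
∂Y/∂Z = -15Z^2

∂Y/∂Z = -15Z^2 < 0 (assuming positive values)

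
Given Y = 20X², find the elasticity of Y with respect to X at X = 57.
Elasticity = 2

Elasticity = (dY/dX) · (X/Y)

dY/dX = 40·X
At X = 57: dY/dX = 2280, Y = 64980

Elasticity = 2280 · (57 / 64980) = 2

Interpretation: for a small percentage change in X, the percentage change in Y is approximately 2.00 times as large.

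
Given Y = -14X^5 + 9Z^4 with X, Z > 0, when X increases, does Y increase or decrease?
Y decreases

Taking the partial derivative:
∂Y/∂X = -70X^4

∂Y/∂X = -70X^4 < 0 (assuming positive values)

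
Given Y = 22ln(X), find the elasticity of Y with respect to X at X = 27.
Elasticity = 1/ln(27) ≈ 0.3034

Elasticity = (dY/dX) · (X/Y)

dY/dX = 22/X
At X = 27: dY/dX = 22/27, Y = 22·ln(27)

Elasticity = (22/27) · (27 / (22·ln(27))) = 1/ln(27) ≈ 0.3034

Interpretation: for a small percentage change in X, the percentage change in Y is approximately 0.30 times as large.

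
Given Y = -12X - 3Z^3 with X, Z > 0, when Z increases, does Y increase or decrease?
Y decreases

Taking the partial derivative:
∂Y/∂Z = -9Z^2

∂Y/∂Z = -9Z^2 < 0 (assuming positive values)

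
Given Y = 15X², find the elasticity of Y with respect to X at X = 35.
Elasticity = 2

Elasticity = (dY/dX) · (X/Y)

dY/dX = 30·X
At X = 35: dY/dX = 1050, Y = 18375

Elasticity = 1050 · (35 / 18375) = 2

Interpretation: for a small percentage change in X, the percentage change in Y is approximately 2.00 times as large.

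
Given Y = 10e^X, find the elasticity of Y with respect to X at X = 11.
Elasticity = 11

Elasticity = (dY/dX) · (X/Y)

dY/dX = 10·e^X
At X = 11: dY/dX = 10·e^11, Y = 10·e^11

Elasticity = (10·e^11) · (11 / (10·e^11)) = 11

Interpretation: for a small percentage change in X, the percentage change in Y is approximately 11.00 times as large.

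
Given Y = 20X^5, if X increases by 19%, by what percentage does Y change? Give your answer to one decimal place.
138.6%

For Y = 20X^5:
If X → X(1 + 0.19)
Then Y → Y · (1 + 0.19)^5
     ≈ Y · 2.3864

Percentage change = ((1 + 0.19)^5 − 1) × 100% ≈ 138.6%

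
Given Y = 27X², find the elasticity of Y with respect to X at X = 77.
Elasticity = 2

Elasticity = (dY/dX) · (X/Y)

dY/dX = 54·X
At X = 77: dY/dX = 4158, Y = 160083

Elasticity = 4158 · (77 / 160083) = 2

Interpretation: for a small percentage change in X, the percentage change in Y is approximately 2.00 times as large.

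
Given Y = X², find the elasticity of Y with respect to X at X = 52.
Elasticity = 2

Elasticity = (dY/dX) · (X/Y)

dY/dX = 2·X
At X = 52: dY/dX = 104, Y = 2704

Elasticity = 104 · (52 / 2704) = 2

Interpretation: for a small percentage change in X, the percentage change in Y is approximately 2.00 times as large.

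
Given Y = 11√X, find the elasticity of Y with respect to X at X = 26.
Elasticity = 1/2

Elasticity = (dY/dX) · (X/Y)

dY/dX = 11/(2·√X)
At X = 26: dY/dX = 11·√26/52, Y = 11·√26

Elasticity = (11·√26/52) · (26 / (11·√26)) = 1/2

Interpretation: for a small percentage change in X, the percentage change in Y is approximately 0.50 times as large.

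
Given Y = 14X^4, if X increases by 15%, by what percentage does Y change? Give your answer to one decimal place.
74.9%

For Y = 14X^4:
If X → X(1 + 0.15)
Then Y → Y · (1 + 0.15)^4
     ≈ Y · 1.7490

Percentage change = ((1 + 0.15)^4 − 1) × 100% ≈ 74.9%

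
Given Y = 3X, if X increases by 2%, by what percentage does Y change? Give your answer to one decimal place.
2.0%

For Y = 3X:
If X → X(1 + 0.02)
Then Y → Y · (1 + 0.02)^1
     = Y · 1.0200

Percentage change = ((1 + 0.02)^1 − 1) × 100% = 2.0%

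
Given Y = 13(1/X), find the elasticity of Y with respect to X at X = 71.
Elasticity = -1

Elasticity = (dY/dX) · (X/Y)

dY/dX = -13/X²
At X = 71: dY/dX = -13/5041, Y = 13/71

Elasticity = (-13/5041) · (71 / (13/71)) = -1

Interpretation: for a small percentage change in X, the percentage change in Y is approximately -1.00 times as large.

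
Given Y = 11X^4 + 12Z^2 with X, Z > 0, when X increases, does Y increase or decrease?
Y increases

Taking the partial derivative:
∂Y/∂X = 44X^3

∂Y/∂X = 44X^3 > 0 (assuming positive values)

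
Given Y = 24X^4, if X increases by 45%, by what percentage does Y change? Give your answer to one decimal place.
342.1%

For Y = 24X^4:
If X → X(1 + 0.45)
Then Y → Y · (1 + 0.45)^4
     ≈ Y · 4.4205

Percentage change = ((1 + 0.45)^4 − 1) × 100% ≈ 342.1%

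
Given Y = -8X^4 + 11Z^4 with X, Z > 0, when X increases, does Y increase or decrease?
Y decreases

Taking the partial derivative:
∂Y/∂X = -32X^3

∂Y/∂X = -32X^3 < 0 (assuming positive values)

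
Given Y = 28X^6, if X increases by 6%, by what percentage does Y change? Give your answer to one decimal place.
41.9%

For Y = 28X^6:
If X → X(1 + 0.06)
Then Y → Y · (1 + 0.06)^6
     ≈ Y · 1.4185

Percentage change = ((1 + 0.06)^6 − 1) × 100% ≈ 41.9%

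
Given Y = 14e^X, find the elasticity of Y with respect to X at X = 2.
Elasticity = 2

Elasticity = (dY/dX) · (X/Y)

dY/dX = 14·e^X
At X = 2: dY/dX = 14·e^2, Y = 14·e^2

Elasticity = (14·e^2) · (2 / (14·e^2)) = 2

Interpretation: for a small percentage change in X, the percentage change in Y is approximately 2.00 times as large.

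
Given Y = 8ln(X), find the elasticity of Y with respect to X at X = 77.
Elasticity = 1/ln(77) ≈ 0.2302

Elasticity = (dY/dX) · (X/Y)

dY/dX = 8/X
At X = 77: dY/dX = 8/77, Y = 8·ln(77)

Elasticity = (8/77) · (77 / (8·ln(77))) = 1/ln(77) ≈ 0.2302

Interpretation: for a small percentage change in X, the percentage change in Y is approximately 0.23 times as large.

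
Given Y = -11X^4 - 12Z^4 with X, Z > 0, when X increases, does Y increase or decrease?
Y decreases

Taking the partial derivative:
∂Y/∂X = -44X^3

∂Y/∂X = -44X^3 < 0 (assuming positive values)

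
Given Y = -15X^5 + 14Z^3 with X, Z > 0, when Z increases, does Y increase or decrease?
Y increases

Taking the partial derivative:
∂Y/∂Z = 42Z^2

∂Y/∂Z = 42Z^2 > 0 (assuming positive values)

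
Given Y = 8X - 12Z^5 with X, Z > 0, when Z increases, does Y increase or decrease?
Y decreases

Taking the partial derivative:
∂Y/∂Z = -60Z^4

∂Y/∂Z = -60Z^4 < 0 (assuming positive values)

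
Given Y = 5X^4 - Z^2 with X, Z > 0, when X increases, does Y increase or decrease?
Y increases

Taking the partial derivative:
∂Y/∂X = 20X^3

∂Y/∂X = 20X^3 > 0 (assuming positive values)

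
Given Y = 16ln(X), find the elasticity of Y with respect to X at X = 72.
Elasticity = 1/ln(72) ≈ 0.2338

Elasticity = (dY/dX) · (X/Y)

dY/dX = 16/X
At X = 72: dY/dX = 2/9, Y = 16·ln(72)

Elasticity = (2/9) · (72 / (16·ln(72))) = 1/ln(72) ≈ 0.2338

Interpretation: for a small percentage change in X, the percentage change in Y is approximately 0.23 times as large.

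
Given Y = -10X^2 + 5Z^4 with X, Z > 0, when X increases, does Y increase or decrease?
Y decreases

Taking the partial derivative:
∂Y/∂X = -20X

∂Y/∂X = -20X < 0 (assuming positive values)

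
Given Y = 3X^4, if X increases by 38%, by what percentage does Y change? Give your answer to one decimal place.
262.7%

For Y = 3X^4:
If X → X(1 + 0.38)
Then Y → Y · (1 + 0.38)^4
     ≈ Y · 3.6267

Percentage change = ((1 + 0.38)^4 − 1) × 100% ≈ 262.7%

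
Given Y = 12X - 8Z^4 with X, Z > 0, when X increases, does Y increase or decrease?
Y increases

Taking the partial derivative:
∂Y/∂X = 12

∂Y/∂X = 12 > 0 (assuming positive values)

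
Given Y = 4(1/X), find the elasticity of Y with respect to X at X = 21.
Elasticity = -1

Elasticity = (dY/dX) · (X/Y)

dY/dX = -4/X²
At X = 21: dY/dX = -4/441, Y = 4/21

Elasticity = (-4/441) · (21 / (4/21)) = -1

Interpretation: for a small percentage change in X, the percentage change in Y is approximately -1.00 times as large.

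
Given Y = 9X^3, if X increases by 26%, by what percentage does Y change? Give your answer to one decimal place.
100.0%

For Y = 9X^3:
If X → X(1 + 0.26)
Then Y → Y · (1 + 0.26)^3
     ≈ Y · 2.0004

Percentage change = ((1 + 0.26)^3 − 1) × 100% ≈ 100.0%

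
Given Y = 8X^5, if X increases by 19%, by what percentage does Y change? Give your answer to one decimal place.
138.6%

For Y = 8X^5:
If X → X(1 + 0.19)
Then Y → Y · (1 + 0.19)^5
     ≈ Y · 2.3864

Percentage change = ((1 + 0.19)^5 − 1) × 100% ≈ 138.6%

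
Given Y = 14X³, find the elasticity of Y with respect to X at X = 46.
Elasticity = 3

Elasticity = (dY/dX) · (X/Y)

dY/dX = 42·X²
At X = 46: dY/dX = 88872, Y = 1362704

Elasticity = 88872 · (46 / 1362704) = 3

Interpretation: for a small percentage change in X, the percentage change in Y is approximately 3.00 times as large.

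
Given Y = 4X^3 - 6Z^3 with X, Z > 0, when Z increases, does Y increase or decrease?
Y decreases

Taking the partial derivative:
∂Y/∂Z = -18Z^2

∂Y/∂Z = -18Z^2 < 0 (assuming positive values)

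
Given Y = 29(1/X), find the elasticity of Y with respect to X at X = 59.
Elasticity = -1

Elasticity = (dY/dX) · (X/Y)

dY/dX = -29/X²
At X = 59: dY/dX = -29/3481, Y = 29/59

Elasticity = (-29/3481) · (59 / (29/59)) = -1

Interpretation: for a small percentage change in X, the percentage change in Y is approximately -1.00 times as large.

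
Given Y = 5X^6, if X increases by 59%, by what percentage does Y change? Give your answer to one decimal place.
1515.8%

For Y = 5X^6:
If X → X(1 + 0.59)
Then Y → Y · (1 + 0.59)^6
     ≈ Y · 16.1578

Percentage change = ((1 + 0.59)^6 − 1) × 100% ≈ 1515.8%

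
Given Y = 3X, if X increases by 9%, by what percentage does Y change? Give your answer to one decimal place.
9.0%

For Y = 3X:
If X → X(1 + 0.09)
Then Y → Y · (1 + 0.09)^1
     = Y · 1.0900

Percentage change = ((1 + 0.09)^1 − 1) × 100% = 9.0%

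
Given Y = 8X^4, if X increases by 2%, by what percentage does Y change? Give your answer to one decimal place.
8.2%

For Y = 8X^4:
If X → X(1 + 0.02)
Then Y → Y · (1 + 0.02)^4
     ≈ Y · 1.0824

Percentage change = ((1 + 0.02)^4 − 1) × 100% ≈ 8.2%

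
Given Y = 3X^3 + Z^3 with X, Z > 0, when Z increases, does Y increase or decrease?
Y increases

Taking the partial derivative:
∂Y/∂Z = 3Z^2

∂Y/∂Z = 3Z^2 > 0 (assuming positive values)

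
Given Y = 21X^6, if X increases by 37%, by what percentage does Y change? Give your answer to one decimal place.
561.2%

For Y = 21X^6:
If X → X(1 + 0.37)
Then Y → Y · (1 + 0.37)^6
     ≈ Y · 6.6119

Percentage change = ((1 + 0.37)^6 − 1) × 100% ≈ 561.2%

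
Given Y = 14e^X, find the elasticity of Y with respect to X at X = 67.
Elasticity = 67

Elasticity = (dY/dX) · (X/Y)

dY/dX = 14·e^X
At X = 67: dY/dX = 14·e^67, Y = 14·e^67

Elasticity = (14·e^67) · (67 / (14·e^67)) = 67

Interpretation: for a small percentage change in X, the percentage change in Y is approximately 67.00 times as large.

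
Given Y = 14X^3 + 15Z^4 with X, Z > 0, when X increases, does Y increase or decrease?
Y increases

Taking the partial derivative:
∂Y/∂X = 42X^2

∂Y/∂X = 42X^2 > 0 (assuming positive values)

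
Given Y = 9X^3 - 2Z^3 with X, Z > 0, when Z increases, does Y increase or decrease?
Y decreases

Taking the partial derivative:
∂Y/∂Z = -6Z^2

∂Y/∂Z = -6Z^2 < 0 (assuming positive values)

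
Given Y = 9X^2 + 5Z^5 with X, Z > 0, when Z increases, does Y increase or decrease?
Y increases

Taking the partial derivative:
∂Y/∂Z = 25Z^4

∂Y/∂Z = 25Z^4 > 0 (assuming positive values)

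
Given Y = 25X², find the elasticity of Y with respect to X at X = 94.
Elasticity = 2

Elasticity = (dY/dX) · (X/Y)

dY/dX = 50·X
At X = 94: dY/dX = 4700, Y = 220900

Elasticity = 4700 · (94 / 220900) = 2

Interpretation: for a small percentage change in X, the percentage change in Y is approximately 2.00 times as large.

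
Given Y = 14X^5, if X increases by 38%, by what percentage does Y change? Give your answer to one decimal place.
400.5%

For Y = 14X^5:
If X → X(1 + 0.38)
Then Y → Y · (1 + 0.38)^5
     ≈ Y · 5.0049

Percentage change = ((1 + 0.38)^5 − 1) × 100% ≈ 400.5%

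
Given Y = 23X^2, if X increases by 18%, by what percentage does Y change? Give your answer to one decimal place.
39.2%

For Y = 23X^2:
If X → X(1 + 0.18)
Then Y → Y · (1 + 0.18)^2
     = Y · 1.3924

Percentage change = ((1 + 0.18)^2 − 1) × 100% ≈ 39.2%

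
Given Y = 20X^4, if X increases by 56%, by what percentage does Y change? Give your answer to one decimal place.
492.2%

For Y = 20X^4:
If X → X(1 + 0.56)
Then Y → Y · (1 + 0.56)^4
     ≈ Y · 5.9224

Percentage change = ((1 + 0.56)^4 − 1) × 100% ≈ 492.2%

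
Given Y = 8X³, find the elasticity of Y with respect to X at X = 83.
Elasticity = 3

Elasticity = (dY/dX) · (X/Y)

dY/dX = 24·X²
At X = 83: dY/dX = 165336, Y = 4574296

Elasticity = 165336 · (83 / 4574296) = 3

Interpretation: for a small percentage change in X, the percentage change in Y is approximately 3.00 times as large.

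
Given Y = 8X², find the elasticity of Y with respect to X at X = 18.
Elasticity = 2

Elasticity = (dY/dX) · (X/Y)

dY/dX = 16·X
At X = 18: dY/dX = 288, Y = 2592

Elasticity = 288 · (18 / 2592) = 2

Interpretation: for a small percentage change in X, the percentage change in Y is approximately 2.00 times as large.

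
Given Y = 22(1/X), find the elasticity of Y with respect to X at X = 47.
Elasticity = -1

Elasticity = (dY/dX) · (X/Y)

dY/dX = -22/X²
At X = 47: dY/dX = -22/2209, Y = 22/47

Elasticity = (-22/2209) · (47 / (22/47)) = -1

Interpretation: for a small percentage change in X, the percentage change in Y is approximately -1.00 times as large.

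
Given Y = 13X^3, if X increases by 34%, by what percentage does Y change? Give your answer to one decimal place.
140.6%

For Y = 13X^3:
If X → X(1 + 0.34)
Then Y → Y · (1 + 0.34)^3
     ≈ Y · 2.4061

Percentage change = ((1 + 0.34)^3 − 1) × 100% ≈ 140.6%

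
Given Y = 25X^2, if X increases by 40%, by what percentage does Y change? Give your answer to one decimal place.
96.0%

For Y = 25X^2:
If X → X(1 + 0.4)
Then Y → Y · (1 + 0.4)^2
     = Y · 1.9600

Percentage change = ((1 + 0.4)^2 − 1) × 100% = 96.0%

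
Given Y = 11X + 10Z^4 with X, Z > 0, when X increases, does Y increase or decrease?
Y increases

Taking the partial derivative:
∂Y/∂X = 11

∂Y/∂X = 11 > 0 (assuming positive values)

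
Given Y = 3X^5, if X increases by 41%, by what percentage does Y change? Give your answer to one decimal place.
457.3%

For Y = 3X^5:
If X → X(1 + 0.41)
Then Y → Y · (1 + 0.41)^5
     ≈ Y · 5.5731

Percentage change = ((1 + 0.41)^5 − 1) × 100% ≈ 457.3%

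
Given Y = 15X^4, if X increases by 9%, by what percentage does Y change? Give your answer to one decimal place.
41.2%

For Y = 15X^4:
If X → X(1 + 0.09)
Then Y → Y · (1 + 0.09)^4
     ≈ Y · 1.4116

Percentage change = ((1 + 0.09)^4 − 1) × 100% ≈ 41.2%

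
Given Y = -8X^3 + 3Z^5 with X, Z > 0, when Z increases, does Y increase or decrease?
Y increases

Taking the partial derivative:
∂Y/∂Z = 15Z^4

∂Y/∂Z = 15Z^4 > 0 (assuming positive values)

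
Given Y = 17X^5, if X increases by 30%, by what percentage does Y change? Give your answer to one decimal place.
271.3%

For Y = 17X^5:
If X → X(1 + 0.3)
Then Y → Y · (1 + 0.3)^5
     ≈ Y · 3.7129

Percentage change = ((1 + 0.3)^5 − 1) × 100% ≈ 271.3%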